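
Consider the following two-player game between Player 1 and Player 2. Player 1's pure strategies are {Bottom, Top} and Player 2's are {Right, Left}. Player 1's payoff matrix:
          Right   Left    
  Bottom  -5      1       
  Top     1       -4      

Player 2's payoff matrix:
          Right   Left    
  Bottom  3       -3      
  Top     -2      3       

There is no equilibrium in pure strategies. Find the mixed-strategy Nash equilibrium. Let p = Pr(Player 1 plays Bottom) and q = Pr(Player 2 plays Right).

p = 5/11, q = 5/11

In a mixed equilibrium Player 2 is indifferent between Right and Left; this condition fixes p.
  Player 2's payoff to Right: p·3 + (1−p)·(-2) = 5p - 2
  Player 2's payoff to Left: p·(-3) + (1−p)·3 = -6p + 3
  5p - 2 = -6p + 3  ⇒  11p = 5  ⇒  p = 5/11.
For Player 1 to be willing to mix, Player 1 must be indifferent between Bottom and Top, which pins down Player 2's mix.
  Player 1's payoff to Bottom: q·(-5) + (1−q)·1 = -6q + 1
  Player 1's payoff to Top: q·1 + (1−q)·(-4) = 5q - 4
  -6q + 1 = 5q - 4  ⇒  -11q = -5  ⇒  q = 5/11.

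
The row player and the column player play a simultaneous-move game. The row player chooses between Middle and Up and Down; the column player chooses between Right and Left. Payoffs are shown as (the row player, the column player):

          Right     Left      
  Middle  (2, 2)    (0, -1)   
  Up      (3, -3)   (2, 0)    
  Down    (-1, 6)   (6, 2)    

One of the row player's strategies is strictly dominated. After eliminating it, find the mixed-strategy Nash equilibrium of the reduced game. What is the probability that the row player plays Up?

p = 4/7

The row player's strategy Middle is strictly dominated by Up: 3 > 2 and 2 > 0. Eliminate Middle.
In a mixed equilibrium the column player is indifferent between Right and Left; this condition fixes p.
  the column player's payoff to Right: p·(-3) + (1−p)·6 = -9p + 6
  the column player's payoff to Left: p·0 + (1−p)·2 = -2p + 2
  -9p + 6 = -2p + 2  ⇒  -7p = -4  ⇒  p = 4/7.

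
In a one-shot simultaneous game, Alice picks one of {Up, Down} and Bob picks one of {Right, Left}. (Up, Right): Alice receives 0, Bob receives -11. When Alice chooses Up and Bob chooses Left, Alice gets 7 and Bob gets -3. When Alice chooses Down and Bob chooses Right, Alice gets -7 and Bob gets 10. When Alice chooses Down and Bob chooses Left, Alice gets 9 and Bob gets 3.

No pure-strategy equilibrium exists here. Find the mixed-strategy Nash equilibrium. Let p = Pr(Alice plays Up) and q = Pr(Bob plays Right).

p = 7/15, q = 2/9

Alice's mix must leave Bob indifferent between Right and Left.
  Bob's payoff to Right: p·(-11) + (1−p)·10 = -21p + 10
  Bob's payoff to Left: p·(-3) + (1−p)·3 = -6p + 3
  -21p + 10 = -6p + 3  ⇒  -15p = -7  ⇒  p = 7/15.
Bob's mix must leave Alice indifferent between Up and Down.
  Alice's payoff to Up: q·0 + (1−q)·7 = -7q + 7
  Alice's payoff to Down: q·(-7) + (1−q)·9 = -16q + 9
  -7q + 7 = -16q + 9  ⇒  9q = 2  ⇒  q = 2/9.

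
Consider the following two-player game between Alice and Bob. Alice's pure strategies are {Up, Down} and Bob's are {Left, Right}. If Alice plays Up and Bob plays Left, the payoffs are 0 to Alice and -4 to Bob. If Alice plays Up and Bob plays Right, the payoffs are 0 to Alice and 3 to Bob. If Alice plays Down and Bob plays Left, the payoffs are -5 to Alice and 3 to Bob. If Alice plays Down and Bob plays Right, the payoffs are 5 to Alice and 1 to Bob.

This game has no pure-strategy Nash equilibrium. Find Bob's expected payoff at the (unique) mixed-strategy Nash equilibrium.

For Bob to be willing to mix, Bob must be indifferent between Left and Right, which pins down Alice's mix.
  Bob's expected payoff from Left: p·(-4) + (1−p)·3 = -7p + 3
  Bob's expected payoff from Right: p·3 + (1−p)·1 = 2p + 1
  -7p + 3 = 2p + 1  ⇒  -9p = -2  ⇒  p = 2/9.
At equilibrium Bob is indifferent across columns, so Bob's payoff equals the payoff from Left: (2/9)·(-4) + (7/9)·3 = 13/9.

13/9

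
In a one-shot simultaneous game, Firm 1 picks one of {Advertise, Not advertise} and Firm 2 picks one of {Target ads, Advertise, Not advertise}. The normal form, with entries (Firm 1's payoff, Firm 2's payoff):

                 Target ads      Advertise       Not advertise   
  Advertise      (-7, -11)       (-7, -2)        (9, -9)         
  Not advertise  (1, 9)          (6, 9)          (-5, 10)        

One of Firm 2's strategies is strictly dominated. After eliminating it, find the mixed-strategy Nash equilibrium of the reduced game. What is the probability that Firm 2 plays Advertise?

Firm 2's strategy Target ads is strictly dominated by Not advertise: -9 > -11 and 10 > 9. Eliminate Target ads.
Set Firm 1's expected payoff from Advertise equal to that from Not advertise:
  Firm 1's payoff to Advertise: q·(-7) + (1−q)·9 = -16q + 9
  Firm 1's payoff to Not advertise: q·6 + (1−q)·(-5) = 11q - 5
  -16q + 9 = 11q - 5  ⇒  -27q = -14  ⇒  q = 14/27.

q = 14/27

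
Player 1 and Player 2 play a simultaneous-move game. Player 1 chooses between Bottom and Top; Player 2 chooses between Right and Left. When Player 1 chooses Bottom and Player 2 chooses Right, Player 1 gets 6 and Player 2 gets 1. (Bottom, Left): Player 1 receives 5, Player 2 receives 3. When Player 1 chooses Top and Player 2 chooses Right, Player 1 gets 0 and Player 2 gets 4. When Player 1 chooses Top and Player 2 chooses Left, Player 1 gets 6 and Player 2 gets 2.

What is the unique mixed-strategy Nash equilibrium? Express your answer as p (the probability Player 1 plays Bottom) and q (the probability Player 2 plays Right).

p = 1/2, q = 1/7

Player 1's mix must leave Player 2 indifferent between Right and Left.
  Player 2's expected payoff from Right: p·1 + (1−p)·4 = -3p + 4
  Player 2's expected payoff from Left: p·3 + (1−p)·2 = p + 2
  -3p + 4 = p + 2  ⇒  -4p = -2  ⇒  p = 1/2.
Set Player 1's expected payoff from Bottom equal to that from Top:
  Player 1's payoff to Bottom: q·6 + (1−q)·5 = q + 5
  Player 1's payoff to Top: q·0 + (1−q)·6 = -6q + 6
  q + 5 = -6q + 6  ⇒  7q = 1  ⇒  q = 1/7.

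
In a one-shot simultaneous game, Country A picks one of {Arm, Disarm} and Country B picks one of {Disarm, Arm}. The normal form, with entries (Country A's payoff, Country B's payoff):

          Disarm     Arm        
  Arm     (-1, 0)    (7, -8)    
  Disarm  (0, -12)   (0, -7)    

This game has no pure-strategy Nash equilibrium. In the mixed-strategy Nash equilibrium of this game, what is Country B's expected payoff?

-96/13

Country B's indifference between Disarm and Arm determines Country A's mixing probability p:
  Country B's expected payoff from Disarm: p·0 + (1−p)·(-12) = 12p - 12
  Country B's expected payoff from Arm: p·(-8) + (1−p)·(-7) = -p - 7
  12p - 12 = -p - 7  ⇒  13p = 5  ⇒  p = 5/13.
At equilibrium Country B is indifferent across columns, so Country B's payoff equals the payoff from Disarm: (5/13)·0 + (8/13)·(-12) = -96/13.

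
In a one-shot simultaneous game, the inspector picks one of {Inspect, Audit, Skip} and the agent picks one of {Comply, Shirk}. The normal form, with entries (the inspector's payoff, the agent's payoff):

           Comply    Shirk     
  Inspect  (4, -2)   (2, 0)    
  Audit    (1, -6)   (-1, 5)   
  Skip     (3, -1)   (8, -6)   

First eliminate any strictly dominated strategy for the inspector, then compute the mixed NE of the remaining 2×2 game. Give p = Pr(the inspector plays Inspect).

p = 5/7

The inspector's strategy Audit is strictly dominated by Inspect: 4 > 1 and 2 > -1. Eliminate Audit.
Set the agent's expected payoff from Comply equal to that from Shirk:
  the agent's payoff from Comply: p·(-2) + (1−p)·(-1) = -p - 1
  the agent's payoff from Shirk: p·0 + (1−p)·(-6) = 6p - 6
  -p - 1 = 6p - 6  ⇒  -7p = -5  ⇒  p = 5/7.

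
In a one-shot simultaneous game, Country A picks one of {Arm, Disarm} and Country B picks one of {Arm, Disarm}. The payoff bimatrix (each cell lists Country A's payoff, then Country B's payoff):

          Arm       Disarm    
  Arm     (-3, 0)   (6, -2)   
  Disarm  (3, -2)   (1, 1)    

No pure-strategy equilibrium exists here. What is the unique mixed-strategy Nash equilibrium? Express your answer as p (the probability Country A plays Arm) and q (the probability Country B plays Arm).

p = 3/5, q = 5/11

Set Country B's expected payoff from Arm equal to that from Disarm:
  Country B's payoff from Arm: p·0 + (1−p)·(-2) = 2p - 2
  Country B's payoff from Disarm: p·(-2) + (1−p)·1 = -3p + 1
  2p - 2 = -3p + 1  ⇒  5p = 3  ⇒  p = 3/5.
Country A's indifference between Arm and Disarm determines Country B's mixing probability q:
  Country A's payoff from Arm: q·(-3) + (1−q)·6 = -9q + 6
  Country A's payoff from Disarm: q·3 + (1−q)·1 = 2q + 1
  -9q + 6 = 2q + 1  ⇒  -11q = -5  ⇒  q = 5/11.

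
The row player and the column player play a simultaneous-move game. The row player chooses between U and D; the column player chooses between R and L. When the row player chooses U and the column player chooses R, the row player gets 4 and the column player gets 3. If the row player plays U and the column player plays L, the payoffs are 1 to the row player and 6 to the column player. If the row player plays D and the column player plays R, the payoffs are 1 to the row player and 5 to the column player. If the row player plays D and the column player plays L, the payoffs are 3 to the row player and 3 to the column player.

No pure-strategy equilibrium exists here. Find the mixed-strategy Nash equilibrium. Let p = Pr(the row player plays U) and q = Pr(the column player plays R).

The column player's indifference between R and L determines the row player's mixing probability p:
  the column player's expected payoff from R: p·3 + (1−p)·5 = -2p + 5
  the column player's expected payoff from L: p·6 + (1−p)·3 = 3p + 3
  -2p + 5 = 3p + 3  ⇒  -5p = -2  ⇒  p = 2/5.
In a mixed equilibrium the row player is indifferent between U and D; this condition fixes q.
  the row player's payoff from U: q·4 + (1−q)·1 = 3q + 1
  the row player's payoff from D: q·1 + (1−q)·3 = -2q + 3
  3q + 1 = -2q + 3  ⇒  5q = 2  ⇒  q = 2/5.

p = 2/5, q = 2/5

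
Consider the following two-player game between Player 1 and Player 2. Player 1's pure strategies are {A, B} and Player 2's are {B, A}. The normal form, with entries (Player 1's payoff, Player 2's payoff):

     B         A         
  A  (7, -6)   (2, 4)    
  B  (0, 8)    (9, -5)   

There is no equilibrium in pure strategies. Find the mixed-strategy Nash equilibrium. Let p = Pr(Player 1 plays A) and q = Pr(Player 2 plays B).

For Player 2 to be willing to mix, Player 2 must be indifferent between B and A, which pins down Player 1's mix.
  Player 2's payoff from B: p·(-6) + (1−p)·8 = -14p + 8
  Player 2's payoff from A: p·4 + (1−p)·(-5) = 9p - 5
  -14p + 8 = 9p - 5  ⇒  -23p = -13  ⇒  p = 13/23.
In a mixed equilibrium Player 1 is indifferent between A and B; this condition fixes q.
  Player 1's payoff to A: q·7 + (1−q)·2 = 5q + 2
  Player 1's payoff to B: q·0 + (1−q)·9 = -9q + 9
  5q + 2 = -9q + 9  ⇒  14q = 7  ⇒  q = 1/2.

p = 13/23, q = 1/2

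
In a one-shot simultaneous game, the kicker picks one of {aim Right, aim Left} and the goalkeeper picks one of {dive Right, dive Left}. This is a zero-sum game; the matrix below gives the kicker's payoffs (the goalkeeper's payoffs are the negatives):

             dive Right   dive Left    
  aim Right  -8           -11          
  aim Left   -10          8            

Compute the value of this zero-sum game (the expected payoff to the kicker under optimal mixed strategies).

v = -58/7

For the kicker to be willing to mix, the kicker must be indifferent between aim Right and aim Left, which pins down the goalkeeper's mix.
  the kicker's expected payoff from aim Right: q·(-8) + (1−q)·(-11) = 3q - 11
  the kicker's expected payoff from aim Left: q·(-10) + (1−q)·8 = -18q + 8
  3q - 11 = -18q + 8  ⇒  21q = 19  ⇒  q = 19/21.
The value is the kicker's expected payoff against this mix (using aim Right): (19/21)·(-8) + (2/21)·(-11) = -58/7.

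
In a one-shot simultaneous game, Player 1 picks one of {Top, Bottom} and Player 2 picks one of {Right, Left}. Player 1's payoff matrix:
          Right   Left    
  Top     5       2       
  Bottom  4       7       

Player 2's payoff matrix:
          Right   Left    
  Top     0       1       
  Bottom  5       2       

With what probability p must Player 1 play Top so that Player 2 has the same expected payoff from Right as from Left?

Player 1's mix must leave Player 2 indifferent between Right and Left.
  Player 2's expected payoff from Right: p·0 + (1−p)·5 = -5p + 5
  Player 2's expected payoff from Left: p·1 + (1−p)·2 = -p + 2
  -5p + 5 = -p + 2  ⇒  -4p = -3  ⇒  p = 3/4.

p = 3/4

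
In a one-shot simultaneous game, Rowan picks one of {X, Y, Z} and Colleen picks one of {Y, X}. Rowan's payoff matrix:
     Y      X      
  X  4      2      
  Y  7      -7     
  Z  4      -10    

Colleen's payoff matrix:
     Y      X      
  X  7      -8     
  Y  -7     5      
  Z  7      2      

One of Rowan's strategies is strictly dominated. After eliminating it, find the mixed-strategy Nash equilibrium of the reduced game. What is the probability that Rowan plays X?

Rowan's strategy Z is strictly dominated by Y: 7 > 4 and -7 > -10. Eliminate Z.
For Colleen to be willing to mix, Colleen must be indifferent between Y and X, which pins down Rowan's mix.
  Colleen's expected payoff from Y: p·7 + (1−p)·(-7) = 14p - 7
  Colleen's expected payoff from X: p·(-8) + (1−p)·5 = -13p + 5
  14p - 7 = -13p + 5  ⇒  27p = 12  ⇒  p = 4/9.

p = 4/9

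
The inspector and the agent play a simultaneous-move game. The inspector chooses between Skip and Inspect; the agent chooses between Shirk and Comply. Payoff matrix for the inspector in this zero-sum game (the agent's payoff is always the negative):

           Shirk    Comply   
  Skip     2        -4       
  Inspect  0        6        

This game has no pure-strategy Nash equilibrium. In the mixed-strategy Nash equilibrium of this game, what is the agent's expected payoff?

In a mixed equilibrium the agent is indifferent between Shirk and Comply; this condition fixes p.
  the agent's payoff to Shirk: p·(-2) + (1−p)·0 = -2p
  the agent's payoff to Comply: p·4 + (1−p)·(-6) = 10p - 6
  -2p = 10p - 6  ⇒  -12p = -6  ⇒  p = 1/2.
At equilibrium the agent is indifferent across columns, so the agent's payoff equals the payoff from Shirk: (1/2)·(-2) + (1/2)·0 = -1.

-1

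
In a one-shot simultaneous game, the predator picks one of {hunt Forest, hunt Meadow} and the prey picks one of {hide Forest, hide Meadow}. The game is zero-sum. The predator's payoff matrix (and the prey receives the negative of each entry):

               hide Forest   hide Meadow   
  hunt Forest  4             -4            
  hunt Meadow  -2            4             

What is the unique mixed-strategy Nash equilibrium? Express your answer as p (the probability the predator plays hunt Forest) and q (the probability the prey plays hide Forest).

p = 3/7, q = 4/7

The predator's mix must leave the prey indifferent between hide Forest and hide Meadow.
  the prey's expected payoff from hide Forest: p·(-4) + (1−p)·2 = -6p + 2
  the prey's expected payoff from hide Meadow: p·4 + (1−p)·(-4) = 8p - 4
  -6p + 2 = 8p - 4  ⇒  -14p = -6  ⇒  p = 3/7.
The prey's mix must leave the predator indifferent between hunt Forest and hunt Meadow.
  the predator's payoff to hunt Forest: q·4 + (1−q)·(-4) = 8q - 4
  the predator's payoff to hunt Meadow: q·(-2) + (1−q)·4 = -6q + 4
  8q - 4 = -6q + 4  ⇒  14q = 8  ⇒  q = 4/7.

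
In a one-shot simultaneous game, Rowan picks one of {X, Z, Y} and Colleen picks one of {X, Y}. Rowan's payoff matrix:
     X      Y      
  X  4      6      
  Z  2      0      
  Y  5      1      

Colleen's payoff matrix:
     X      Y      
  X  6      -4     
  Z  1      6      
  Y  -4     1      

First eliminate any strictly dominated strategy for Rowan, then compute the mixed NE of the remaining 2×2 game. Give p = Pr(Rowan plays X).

Rowan's strategy Z is strictly dominated by Y: 5 > 2 and 1 > 0. Eliminate Z.
Rowan's mix must leave Colleen indifferent between X and Y.
  Colleen's payoff to X: p·6 + (1−p)·(-4) = 10p - 4
  Colleen's payoff to Y: p·(-4) + (1−p)·1 = -5p + 1
  10p - 4 = -5p + 1  ⇒  15p = 5  ⇒  p = 1/3.

p = 1/3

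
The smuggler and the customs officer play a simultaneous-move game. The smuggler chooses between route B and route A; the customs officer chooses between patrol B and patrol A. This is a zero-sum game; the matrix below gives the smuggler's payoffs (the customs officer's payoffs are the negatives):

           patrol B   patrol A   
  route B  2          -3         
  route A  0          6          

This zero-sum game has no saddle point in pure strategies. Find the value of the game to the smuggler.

v = 12/11

Set the smuggler's expected payoff from route B equal to that from route A:
  the smuggler's payoff from route B: q·2 + (1−q)·(-3) = 5q - 3
  the smuggler's payoff from route A: q·0 + (1−q)·6 = -6q + 6
  5q - 3 = -6q + 6  ⇒  11q = 9  ⇒  q = 9/11.
The value is the smuggler's expected payoff against this mix (using route B): (9/11)·2 + (2/11)·(-3) = 12/11.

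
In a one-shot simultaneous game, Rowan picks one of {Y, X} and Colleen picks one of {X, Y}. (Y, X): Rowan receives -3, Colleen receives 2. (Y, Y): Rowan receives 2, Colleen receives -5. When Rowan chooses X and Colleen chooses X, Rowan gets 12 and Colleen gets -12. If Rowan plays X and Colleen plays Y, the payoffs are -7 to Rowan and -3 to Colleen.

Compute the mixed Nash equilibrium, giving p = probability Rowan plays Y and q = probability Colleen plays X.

Colleen's indifference between X and Y determines Rowan's mixing probability p:
  Colleen's expected payoff from X: p·2 + (1−p)·(-12) = 14p - 12
  Colleen's expected payoff from Y: p·(-5) + (1−p)·(-3) = -2p - 3
  14p - 12 = -2p - 3  ⇒  16p = 9  ⇒  p = 9/16.
Rowan's indifference between Y and X determines Colleen's mixing probability q:
  Rowan's payoff to Y: q·(-3) + (1−q)·2 = -5q + 2
  Rowan's payoff to X: q·12 + (1−q)·(-7) = 19q - 7
  -5q + 2 = 19q - 7  ⇒  -24q = -9  ⇒  q = 3/8.

p = 9/16, q = 3/8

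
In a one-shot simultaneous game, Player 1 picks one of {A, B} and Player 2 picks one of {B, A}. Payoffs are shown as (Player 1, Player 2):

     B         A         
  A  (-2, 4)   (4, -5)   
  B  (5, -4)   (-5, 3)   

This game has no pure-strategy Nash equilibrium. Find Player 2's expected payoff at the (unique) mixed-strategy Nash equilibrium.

-1/2

Player 1's mix must leave Player 2 indifferent between B and A.
  Player 2's expected payoff from B: p·4 + (1−p)·(-4) = 8p - 4
  Player 2's expected payoff from A: p·(-5) + (1−p)·3 = -8p + 3
  8p - 4 = -8p + 3  ⇒  16p = 7  ⇒  p = 7/16.
At equilibrium Player 2 is indifferent across columns, so Player 2's payoff equals the payoff from B: (7/16)·4 + (9/16)·(-4) = -1/2.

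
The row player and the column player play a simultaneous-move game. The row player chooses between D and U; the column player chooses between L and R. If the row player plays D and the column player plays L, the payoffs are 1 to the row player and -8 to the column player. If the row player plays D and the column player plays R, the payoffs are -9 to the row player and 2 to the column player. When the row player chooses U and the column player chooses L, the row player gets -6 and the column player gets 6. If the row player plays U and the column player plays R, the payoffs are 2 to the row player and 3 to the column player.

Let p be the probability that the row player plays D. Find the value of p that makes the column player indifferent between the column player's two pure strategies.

p = 3/13

For the column player to be willing to mix, the column player must be indifferent between L and R, which pins down the row player's mix.
  the column player's payoff to L: p·(-8) + (1−p)·6 = -14p + 6
  the column player's payoff to R: p·2 + (1−p)·3 = -p + 3
  -14p + 6 = -p + 3  ⇒  -13p = -3  ⇒  p = 3/13.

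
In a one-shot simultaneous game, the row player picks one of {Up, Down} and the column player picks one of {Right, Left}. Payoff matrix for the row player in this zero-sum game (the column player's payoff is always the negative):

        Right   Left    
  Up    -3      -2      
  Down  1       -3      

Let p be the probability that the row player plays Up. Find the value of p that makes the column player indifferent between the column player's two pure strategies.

The column player's indifference between Right and Left determines the row player's mixing probability p:
  the column player's payoff from Right: p·3 + (1−p)·(-1) = 4p - 1
  the column player's payoff from Left: p·2 + (1−p)·3 = -p + 3
  4p - 1 = -p + 3  ⇒  5p = 4  ⇒  p = 4/5.

p = 4/5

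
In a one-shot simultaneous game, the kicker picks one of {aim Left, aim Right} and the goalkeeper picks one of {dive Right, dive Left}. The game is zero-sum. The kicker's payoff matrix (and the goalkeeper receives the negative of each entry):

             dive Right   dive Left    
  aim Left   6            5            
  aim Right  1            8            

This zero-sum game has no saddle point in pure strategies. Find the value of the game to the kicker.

v = 43/8

For the kicker to be willing to mix, the kicker must be indifferent between aim Left and aim Right, which pins down the goalkeeper's mix.
  the kicker's expected payoff from aim Left: q·6 + (1−q)·5 = q + 5
  the kicker's expected payoff from aim Right: q·1 + (1−q)·8 = -7q + 8
  q + 5 = -7q + 8  ⇒  8q = 3  ⇒  q = 3/8.
The value is the kicker's expected payoff against this mix (using aim Left): (3/8)·6 + (5/8)·5 = 43/8.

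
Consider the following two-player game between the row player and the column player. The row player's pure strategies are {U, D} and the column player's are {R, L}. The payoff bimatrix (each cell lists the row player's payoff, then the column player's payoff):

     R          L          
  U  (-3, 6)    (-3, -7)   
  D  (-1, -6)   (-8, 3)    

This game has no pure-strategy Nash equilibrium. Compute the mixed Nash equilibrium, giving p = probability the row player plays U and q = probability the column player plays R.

p = 9/22, q = 5/7

For the column player to be willing to mix, the column player must be indifferent between R and L, which pins down the row player's mix.
  the column player's payoff from R: p·6 + (1−p)·(-6) = 12p - 6
  the column player's payoff from L: p·(-7) + (1−p)·3 = -10p + 3
  12p - 6 = -10p + 3  ⇒  22p = 9  ⇒  p = 9/22.
The column player's mix must leave the row player indifferent between U and D.
  the row player's expected payoff from U: q·(-3) + (1−q)·(-3) = -3
  the row player's expected payoff from D: q·(-1) + (1−q)·(-8) = 7q - 8
  -3 = 7q - 8  ⇒  -7q = -5  ⇒  q = 5/7.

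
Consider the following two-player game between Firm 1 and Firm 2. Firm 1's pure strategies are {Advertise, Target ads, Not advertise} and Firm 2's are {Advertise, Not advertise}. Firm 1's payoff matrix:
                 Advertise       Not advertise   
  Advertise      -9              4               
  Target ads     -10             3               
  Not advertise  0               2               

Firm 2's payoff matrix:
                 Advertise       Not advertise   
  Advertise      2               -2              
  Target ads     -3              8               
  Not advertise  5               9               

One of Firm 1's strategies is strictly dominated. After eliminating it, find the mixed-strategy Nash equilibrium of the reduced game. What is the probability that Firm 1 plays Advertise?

Firm 1's strategy Target ads is strictly dominated by Advertise: -9 > -10 and 4 > 3. Eliminate Target ads.
For Firm 2 to be willing to mix, Firm 2 must be indifferent between Advertise and Not advertise, which pins down Firm 1's mix.
  Firm 2's expected payoff from Advertise: p·2 + (1−p)·5 = -3p + 5
  Firm 2's expected payoff from Not advertise: p·(-2) + (1−p)·9 = -11p + 9
  -3p + 5 = -11p + 9  ⇒  8p = 4  ⇒  p = 1/2.

p = 1/2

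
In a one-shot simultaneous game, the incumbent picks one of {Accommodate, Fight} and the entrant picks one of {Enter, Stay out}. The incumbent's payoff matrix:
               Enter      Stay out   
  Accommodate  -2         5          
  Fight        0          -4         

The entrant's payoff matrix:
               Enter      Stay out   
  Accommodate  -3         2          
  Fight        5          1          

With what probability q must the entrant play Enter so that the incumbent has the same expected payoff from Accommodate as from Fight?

q = 9/11

The entrant's mix must leave the incumbent indifferent between Accommodate and Fight.
  the incumbent's expected payoff from Accommodate: q·(-2) + (1−q)·5 = -7q + 5
  the incumbent's expected payoff from Fight: q·0 + (1−q)·(-4) = 4q - 4
  -7q + 5 = 4q - 4  ⇒  -11q = -9  ⇒  q = 9/11.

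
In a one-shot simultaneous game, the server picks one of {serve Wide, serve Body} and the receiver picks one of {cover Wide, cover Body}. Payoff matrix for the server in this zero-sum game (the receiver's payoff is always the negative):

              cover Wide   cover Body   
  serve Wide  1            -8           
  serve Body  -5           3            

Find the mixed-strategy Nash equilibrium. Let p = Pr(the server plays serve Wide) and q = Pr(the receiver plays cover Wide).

p = 8/17, q = 11/17

For the receiver to be willing to mix, the receiver must be indifferent between cover Wide and cover Body, which pins down the server's mix.
  the receiver's expected payoff from cover Wide: p·(-1) + (1−p)·5 = -6p + 5
  the receiver's expected payoff from cover Body: p·8 + (1−p)·(-3) = 11p - 3
  -6p + 5 = 11p - 3  ⇒  -17p = -8  ⇒  p = 8/17.
The receiver's mix must leave the server indifferent between serve Wide and serve Body.
  the server's payoff from serve Wide: q·1 + (1−q)·(-8) = 9q - 8
  the server's payoff from serve Body: q·(-5) + (1−q)·3 = -8q + 3
  9q - 8 = -8q + 3  ⇒  17q = 11  ⇒  q = 11/17.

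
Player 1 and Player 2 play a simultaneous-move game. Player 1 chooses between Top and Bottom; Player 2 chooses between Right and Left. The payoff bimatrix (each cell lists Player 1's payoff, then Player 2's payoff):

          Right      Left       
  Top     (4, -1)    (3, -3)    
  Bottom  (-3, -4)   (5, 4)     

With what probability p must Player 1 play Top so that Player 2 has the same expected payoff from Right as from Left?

Player 2's indifference between Right and Left determines Player 1's mixing probability p:
  Player 2's expected payoff from Right: p·(-1) + (1−p)·(-4) = 3p - 4
  Player 2's expected payoff from Left: p·(-3) + (1−p)·4 = -7p + 4
  3p - 4 = -7p + 4  ⇒  10p = 8  ⇒  p = 4/5.

p = 4/5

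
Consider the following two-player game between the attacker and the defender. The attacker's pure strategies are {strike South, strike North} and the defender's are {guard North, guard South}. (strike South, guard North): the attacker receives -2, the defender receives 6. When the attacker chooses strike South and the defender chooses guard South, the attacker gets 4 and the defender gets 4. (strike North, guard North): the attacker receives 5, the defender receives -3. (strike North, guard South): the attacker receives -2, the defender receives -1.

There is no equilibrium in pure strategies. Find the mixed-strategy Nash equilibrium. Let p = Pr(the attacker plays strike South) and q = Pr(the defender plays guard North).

Set the defender's expected payoff from guard North equal to that from guard South:
  the defender's payoff from guard North: p·6 + (1−p)·(-3) = 9p - 3
  the defender's payoff from guard South: p·4 + (1−p)·(-1) = 5p - 1
  9p - 3 = 5p - 1  ⇒  4p = 2  ⇒  p = 1/2.
Set the attacker's expected payoff from strike South equal to that from strike North:
  the attacker's payoff to strike South: q·(-2) + (1−q)·4 = -6q + 4
  the attacker's payoff to strike North: q·5 + (1−q)·(-2) = 7q - 2
  -6q + 4 = 7q - 2  ⇒  -13q = -6  ⇒  q = 6/13.

p = 1/2, q = 6/13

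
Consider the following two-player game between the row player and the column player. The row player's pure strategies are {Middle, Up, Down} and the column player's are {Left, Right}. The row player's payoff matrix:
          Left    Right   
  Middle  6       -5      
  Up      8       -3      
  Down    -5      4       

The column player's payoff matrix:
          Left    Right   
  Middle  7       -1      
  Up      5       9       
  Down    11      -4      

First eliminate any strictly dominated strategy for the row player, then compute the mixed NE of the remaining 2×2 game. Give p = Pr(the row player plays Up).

The row player's strategy Middle is strictly dominated by Up: 8 > 6 and -3 > -5. Eliminate Middle.
The column player's indifference between Left and Right determines the row player's mixing probability p:
  the column player's payoff from Left: p·5 + (1−p)·11 = -6p + 11
  the column player's payoff from Right: p·9 + (1−p)·(-4) = 13p - 4
  -6p + 11 = 13p - 4  ⇒  -19p = -15  ⇒  p = 15/19.

p = 15/19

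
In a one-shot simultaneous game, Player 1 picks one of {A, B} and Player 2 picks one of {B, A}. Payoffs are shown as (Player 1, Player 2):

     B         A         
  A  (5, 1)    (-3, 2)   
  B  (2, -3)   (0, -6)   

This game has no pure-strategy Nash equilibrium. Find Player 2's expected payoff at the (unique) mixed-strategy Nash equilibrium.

Player 1's mix must leave Player 2 indifferent between B and A.
  Player 2's payoff to B: p·1 + (1−p)·(-3) = 4p - 3
  Player 2's payoff to A: p·2 + (1−p)·(-6) = 8p - 6
  4p - 3 = 8p - 6  ⇒  -4p = -3  ⇒  p = 3/4.
At equilibrium Player 2 is indifferent across columns, so Player 2's payoff equals the payoff from B: (3/4)·1 + (1/4)·(-3) = 0.

0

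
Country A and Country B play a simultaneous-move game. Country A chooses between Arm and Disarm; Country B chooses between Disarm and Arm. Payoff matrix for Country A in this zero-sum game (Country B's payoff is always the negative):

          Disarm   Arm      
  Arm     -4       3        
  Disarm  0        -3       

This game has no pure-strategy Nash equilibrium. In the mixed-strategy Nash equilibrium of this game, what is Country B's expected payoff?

In a mixed equilibrium Country B is indifferent between Disarm and Arm; this condition fixes p.
  Country B's payoff to Disarm: p·4 + (1−p)·0 = 4p
  Country B's payoff to Arm: p·(-3) + (1−p)·3 = -6p + 3
  4p = -6p + 3  ⇒  10p = 3  ⇒  p = 3/10.
At equilibrium Country B is indifferent across columns, so Country B's payoff equals the payoff from Disarm: (3/10)·4 + (7/10)·0 = 6/5.

6/5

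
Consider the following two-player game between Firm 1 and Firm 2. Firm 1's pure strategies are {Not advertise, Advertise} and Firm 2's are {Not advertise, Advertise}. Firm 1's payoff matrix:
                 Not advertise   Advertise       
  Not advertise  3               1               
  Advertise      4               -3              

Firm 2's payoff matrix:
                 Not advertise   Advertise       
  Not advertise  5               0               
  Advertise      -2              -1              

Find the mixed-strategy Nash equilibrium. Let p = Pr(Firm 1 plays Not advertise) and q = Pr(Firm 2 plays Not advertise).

Firm 2's indifference between Not advertise and Advertise determines Firm 1's mixing probability p:
  Firm 2's payoff to Not advertise: p·5 + (1−p)·(-2) = 7p - 2
  Firm 2's payoff to Advertise: p·0 + (1−p)·(-1) = p - 1
  7p - 2 = p - 1  ⇒  6p = 1  ⇒  p = 1/6.
In a mixed equilibrium Firm 1 is indifferent between Not advertise and Advertise; this condition fixes q.
  Firm 1's payoff to Not advertise: q·3 + (1−q)·1 = 2q + 1
  Firm 1's payoff to Advertise: q·4 + (1−q)·(-3) = 7q - 3
  2q + 1 = 7q - 3  ⇒  -5q = -4  ⇒  q = 4/5.

p = 1/6, q = 4/5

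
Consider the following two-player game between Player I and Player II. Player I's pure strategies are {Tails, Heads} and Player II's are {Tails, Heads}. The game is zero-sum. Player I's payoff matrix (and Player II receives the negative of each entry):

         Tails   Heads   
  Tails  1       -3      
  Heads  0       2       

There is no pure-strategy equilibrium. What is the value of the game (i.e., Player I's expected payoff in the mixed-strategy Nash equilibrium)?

Player II's mix must leave Player I indifferent between Tails and Heads.
  Player I's payoff from Tails: q·1 + (1−q)·(-3) = 4q - 3
  Player I's payoff from Heads: q·0 + (1−q)·2 = -2q + 2
  4q - 3 = -2q + 2  ⇒  6q = 5  ⇒  q = 5/6.
The value is Player I's expected payoff against this mix (using Tails): (5/6)·1 + (1/6)·(-3) = 1/3.

v = 1/3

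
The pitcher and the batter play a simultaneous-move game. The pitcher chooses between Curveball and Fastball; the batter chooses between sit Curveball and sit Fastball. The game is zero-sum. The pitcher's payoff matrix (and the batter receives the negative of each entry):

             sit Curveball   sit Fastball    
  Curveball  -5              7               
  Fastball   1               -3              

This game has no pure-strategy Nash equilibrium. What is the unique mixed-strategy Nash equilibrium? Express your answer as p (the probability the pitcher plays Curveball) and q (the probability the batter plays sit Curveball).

The batter's indifference between sit Curveball and sit Fastball determines the pitcher's mixing probability p:
  the batter's payoff from sit Curveball: p·5 + (1−p)·(-1) = 6p - 1
  the batter's payoff from sit Fastball: p·(-7) + (1−p)·3 = -10p + 3
  6p - 1 = -10p + 3  ⇒  16p = 4  ⇒  p = 1/4.
Set the pitcher's expected payoff from Curveball equal to that from Fastball:
  the pitcher's expected payoff from Curveball: q·(-5) + (1−q)·7 = -12q + 7
  the pitcher's expected payoff from Fastball: q·1 + (1−q)·(-3) = 4q - 3
  -12q + 7 = 4q - 3  ⇒  -16q = -10  ⇒  q = 5/8.

p = 1/4, q = 5/8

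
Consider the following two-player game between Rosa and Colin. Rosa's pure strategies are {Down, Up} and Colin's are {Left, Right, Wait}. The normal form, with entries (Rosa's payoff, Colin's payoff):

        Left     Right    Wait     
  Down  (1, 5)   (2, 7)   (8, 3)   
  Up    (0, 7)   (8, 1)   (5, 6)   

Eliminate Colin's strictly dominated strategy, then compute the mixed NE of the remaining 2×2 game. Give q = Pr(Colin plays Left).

Colin's strategy Wait is strictly dominated by Left: 5 > 3 and 7 > 6. Eliminate Wait.
Colin's mix must leave Rosa indifferent between Down and Up.
  Rosa's payoff to Down: q·1 + (1−q)·2 = -q + 2
  Rosa's payoff to Up: q·0 + (1−q)·8 = -8q + 8
  -q + 2 = -8q + 8  ⇒  7q = 6  ⇒  q = 6/7.

q = 6/7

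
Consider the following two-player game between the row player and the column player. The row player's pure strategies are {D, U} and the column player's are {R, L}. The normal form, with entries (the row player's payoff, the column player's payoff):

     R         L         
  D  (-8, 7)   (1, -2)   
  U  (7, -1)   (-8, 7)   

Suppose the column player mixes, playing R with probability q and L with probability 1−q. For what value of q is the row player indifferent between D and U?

q = 3/8

In a mixed equilibrium the row player is indifferent between D and U; this condition fixes q.
  the row player's payoff to D: q·(-8) + (1−q)·1 = -9q + 1
  the row player's payoff to U: q·7 + (1−q)·(-8) = 15q - 8
  -9q + 1 = 15q - 8  ⇒  -24q = -9  ⇒  q = 3/8.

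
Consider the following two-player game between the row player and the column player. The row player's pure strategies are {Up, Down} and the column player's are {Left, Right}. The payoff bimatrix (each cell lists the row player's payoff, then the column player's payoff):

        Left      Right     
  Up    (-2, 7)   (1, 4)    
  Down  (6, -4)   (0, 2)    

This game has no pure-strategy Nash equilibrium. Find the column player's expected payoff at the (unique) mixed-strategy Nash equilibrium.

10/3

For the column player to be willing to mix, the column player must be indifferent between Left and Right, which pins down the row player's mix.
  the column player's payoff from Left: p·7 + (1−p)·(-4) = 11p - 4
  the column player's payoff from Right: p·4 + (1−p)·2 = 2p + 2
  11p - 4 = 2p + 2  ⇒  9p = 6  ⇒  p = 2/3.
At equilibrium the column player is indifferent across columns, so the column player's payoff equals the payoff from Left: (2/3)·7 + (1/3)·(-4) = 10/3.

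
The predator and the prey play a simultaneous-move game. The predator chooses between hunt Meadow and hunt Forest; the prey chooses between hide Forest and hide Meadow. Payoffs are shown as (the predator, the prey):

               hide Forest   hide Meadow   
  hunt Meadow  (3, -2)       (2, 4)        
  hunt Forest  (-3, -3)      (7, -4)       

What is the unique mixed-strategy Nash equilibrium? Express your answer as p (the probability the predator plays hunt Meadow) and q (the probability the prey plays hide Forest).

The predator's mix must leave the prey indifferent between hide Forest and hide Meadow.
  the prey's payoff from hide Forest: p·(-2) + (1−p)·(-3) = p - 3
  the prey's payoff from hide Meadow: p·4 + (1−p)·(-4) = 8p - 4
  p - 3 = 8p - 4  ⇒  -7p = -1  ⇒  p = 1/7.
The prey's mix must leave the predator indifferent between hunt Meadow and hunt Forest.
  the predator's payoff from hunt Meadow: q·3 + (1−q)·2 = q + 2
  the predator's payoff from hunt Forest: q·(-3) + (1−q)·7 = -10q + 7
  q + 2 = -10q + 7  ⇒  11q = 5  ⇒  q = 5/11.

p = 1/7, q = 5/11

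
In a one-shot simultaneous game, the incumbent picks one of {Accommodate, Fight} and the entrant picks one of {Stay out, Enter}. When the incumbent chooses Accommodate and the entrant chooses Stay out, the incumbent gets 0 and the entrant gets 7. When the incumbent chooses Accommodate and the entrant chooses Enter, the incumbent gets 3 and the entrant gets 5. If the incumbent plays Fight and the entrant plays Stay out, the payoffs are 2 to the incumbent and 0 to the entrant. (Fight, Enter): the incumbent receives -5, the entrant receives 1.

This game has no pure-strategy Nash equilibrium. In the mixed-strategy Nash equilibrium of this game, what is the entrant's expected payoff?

Set the entrant's expected payoff from Stay out equal to that from Enter:
  the entrant's payoff from Stay out: p·7 + (1−p)·0 = 7p
  the entrant's payoff from Enter: p·5 + (1−p)·1 = 4p + 1
  7p = 4p + 1  ⇒  3p = 1  ⇒  p = 1/3.
At equilibrium the entrant is indifferent across columns, so the entrant's payoff equals the payoff from Stay out: (1/3)·7 + (2/3)·0 = 7/3.

7/3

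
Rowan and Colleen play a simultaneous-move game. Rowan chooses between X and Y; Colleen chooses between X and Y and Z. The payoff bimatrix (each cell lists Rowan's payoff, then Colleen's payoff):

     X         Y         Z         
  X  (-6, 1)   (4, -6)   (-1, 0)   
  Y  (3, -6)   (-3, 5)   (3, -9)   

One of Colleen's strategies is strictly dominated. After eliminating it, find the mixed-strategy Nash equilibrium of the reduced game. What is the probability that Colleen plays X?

q = 7/16

Colleen's strategy Z is strictly dominated by X: 1 > 0 and -6 > -9. Eliminate Z.
Colleen's mix must leave Rowan indifferent between X and Y.
  Rowan's expected payoff from X: q·(-6) + (1−q)·4 = -10q + 4
  Rowan's expected payoff from Y: q·3 + (1−q)·(-3) = 6q - 3
  -10q + 4 = 6q - 3  ⇒  -16q = -7  ⇒  q = 7/16.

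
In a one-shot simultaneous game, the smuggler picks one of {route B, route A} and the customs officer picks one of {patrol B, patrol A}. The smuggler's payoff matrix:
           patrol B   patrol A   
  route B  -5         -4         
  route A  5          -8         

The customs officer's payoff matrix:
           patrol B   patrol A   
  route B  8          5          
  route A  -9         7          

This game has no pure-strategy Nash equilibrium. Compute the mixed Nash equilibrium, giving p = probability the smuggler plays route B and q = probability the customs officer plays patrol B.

p = 16/19, q = 2/7

Set the customs officer's expected payoff from patrol B equal to that from patrol A:
  the customs officer's expected payoff from patrol B: p·8 + (1−p)·(-9) = 17p - 9
  the customs officer's expected payoff from patrol A: p·5 + (1−p)·7 = -2p + 7
  17p - 9 = -2p + 7  ⇒  19p = 16  ⇒  p = 16/19.
Set the smuggler's expected payoff from route B equal to that from route A:
  the smuggler's payoff from route B: q·(-5) + (1−q)·(-4) = -q - 4
  the smuggler's payoff from route A: q·5 + (1−q)·(-8) = 13q - 8
  -q - 4 = 13q - 8  ⇒  -14q = -4  ⇒  q = 2/7.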